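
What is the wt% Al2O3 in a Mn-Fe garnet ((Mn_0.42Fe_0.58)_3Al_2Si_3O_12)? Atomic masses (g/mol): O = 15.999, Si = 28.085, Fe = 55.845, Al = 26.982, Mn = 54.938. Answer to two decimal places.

Formula mass = 496.599 g/mol.
2 Al → 1.0000 mol Al2O3 per formula unit; M(Al2O3) = 101.961, so Al2O3 mass = 101.961 g.
101.961/496.599 × 100 = 20.53 wt%.

20.53 wt%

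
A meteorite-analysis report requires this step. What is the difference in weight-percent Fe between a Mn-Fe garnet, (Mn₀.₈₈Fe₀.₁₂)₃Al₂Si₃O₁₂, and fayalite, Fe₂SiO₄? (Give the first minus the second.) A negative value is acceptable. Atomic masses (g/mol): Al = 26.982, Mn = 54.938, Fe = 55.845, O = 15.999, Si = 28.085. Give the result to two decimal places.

-50.75 percentage points

First mineral: 20.104 g Fe in 495.348 g formula = 4.06 wt% Fe.
Second mineral: 111.690 g Fe in 203.771 g formula = 54.81 wt% Fe.
4.06% − 54.81% gives a difference of -50.75 percentage points.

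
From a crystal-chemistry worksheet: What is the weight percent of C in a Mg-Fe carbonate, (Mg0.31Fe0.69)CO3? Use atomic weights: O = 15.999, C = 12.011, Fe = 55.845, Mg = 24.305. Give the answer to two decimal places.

Molar mass of (Mg0.31Fe0.69)CO3: 0.31×24.305 + 0.69×55.845 + 1×12.011 + 3×15.999 = 106.076 g/mol.
Mass of C per formula unit: 1 × 12.011 = 12.011 g.
Weight fraction C = 12.011 / 106.076 = 0.1132.

11.32 mass %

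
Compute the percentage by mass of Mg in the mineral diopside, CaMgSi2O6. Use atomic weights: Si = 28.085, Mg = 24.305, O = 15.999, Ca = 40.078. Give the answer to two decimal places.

Molar mass of CaMgSi2O6: 1*40.078 + 1*24.305 + 2*28.085 + 6*15.999 = 216.547 g/mol.
Mass of Mg per formula unit: 1 × 24.305 = 24.305 g.
Weight fraction Mg = 24.305 / 216.547 = 0.1122.

11.22 mass %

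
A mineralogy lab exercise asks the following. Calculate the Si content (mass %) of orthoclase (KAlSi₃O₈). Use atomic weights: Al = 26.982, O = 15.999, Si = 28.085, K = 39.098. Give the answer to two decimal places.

Molar mass of KAlSi₃O₈: 1×39.098 + 1×26.982 + 3×28.085 + 8×15.999 = 278.327 g/mol.
Mass of Si per formula unit: 3 × 28.085 = 84.255 g.
Weight fraction Si = 84.255 / 278.327 = 0.3027.

30.27 mass %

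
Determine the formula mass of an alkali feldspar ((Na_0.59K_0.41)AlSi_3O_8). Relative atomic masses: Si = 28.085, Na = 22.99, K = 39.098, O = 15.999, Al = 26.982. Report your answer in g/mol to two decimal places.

The formula mass is the sum 0.59×22.99 + 0.41×39.098 + 1×26.982 + 3×28.085 + 8×15.999.

268.82 g/mol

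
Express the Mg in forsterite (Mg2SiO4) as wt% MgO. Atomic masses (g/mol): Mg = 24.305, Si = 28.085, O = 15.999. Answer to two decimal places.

57.29 wt%

Formula mass = 140.691 g/mol.
2 Mg → 2.0000 mol MgO per formula unit; M(MgO) = 40.304, so MgO mass = 80.608 g.
80.608/140.691 × 100 = 57.29 wt%.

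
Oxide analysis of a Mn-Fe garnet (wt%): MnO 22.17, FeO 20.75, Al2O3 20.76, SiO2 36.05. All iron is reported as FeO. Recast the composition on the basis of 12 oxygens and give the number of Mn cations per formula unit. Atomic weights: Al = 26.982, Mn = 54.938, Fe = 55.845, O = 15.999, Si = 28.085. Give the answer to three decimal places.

22.17 wt% MnO ÷ 70.937 g/mol = 0.31253 mol, giving 0.31253 Mn and 0.31253 O.
20.75 wt% FeO ÷ 71.844 g/mol = 0.28882 mol, giving 0.28882 Fe and 0.28882 O.
20.76 wt% Al2O3 ÷ 101.961 g/mol = 0.20361 mol, giving 0.40722 Al and 0.61083 O.
36.05 wt% SiO2 ÷ 60.083 g/mol = 0.60000 mol, giving 0.60000 Si and 1.20000 O.
Oxygen sums to 2.41218; scaling by 12/2.41218 = 4.97475 puts the formula on 12 O.
Mn: 0.31253 × 4.97475 = 1.555 atoms per formula unit.

1.555 Mn apfu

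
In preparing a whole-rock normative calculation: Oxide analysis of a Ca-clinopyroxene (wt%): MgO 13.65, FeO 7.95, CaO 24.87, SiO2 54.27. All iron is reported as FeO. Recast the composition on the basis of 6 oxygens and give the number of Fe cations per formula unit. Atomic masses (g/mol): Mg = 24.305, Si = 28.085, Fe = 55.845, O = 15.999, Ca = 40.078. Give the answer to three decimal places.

0.246 Fe apfu

MgO (M=40.304): mol = 0.33868; Mg = 0.33868, O = 0.33868.
FeO (M=71.844): mol = 0.11066; Fe = 0.11066, O = 0.11066.
CaO (M=56.077): mol = 0.44350; Ca = 0.44350, O = 0.44350.
SiO2 (M=60.083): mol = 0.90325; Si = 0.90325, O = 1.80650.
ΣO = 2.69934; factor = 6/ΣO = 2.22277.
Fe apfu = 0.11066 × 2.22277 = 0.246.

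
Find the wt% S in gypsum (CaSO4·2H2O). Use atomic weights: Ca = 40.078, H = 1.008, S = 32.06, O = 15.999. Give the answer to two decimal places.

18.62 weight percent

Formula mass = 1*40.078 + 1*32.06 + 6*15.999 + 4*1.008 = 172.164 g/mol, of which 32.060 g is S.
So S makes up 32.060/172.164 = 0.1862 of the mass, i.e. 18.62%.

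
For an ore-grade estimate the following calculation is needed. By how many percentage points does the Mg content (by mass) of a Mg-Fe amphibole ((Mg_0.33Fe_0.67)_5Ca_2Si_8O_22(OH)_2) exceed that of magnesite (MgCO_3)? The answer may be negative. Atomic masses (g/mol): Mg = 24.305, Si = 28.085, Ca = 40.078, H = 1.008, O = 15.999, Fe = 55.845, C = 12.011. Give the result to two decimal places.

Mg in (Mg_0.33Fe_0.67)_5Ca_2Si_8O_22(OH)_2: molar mass 918.012 g/mol; 1.65×24.305 = 40.103 g → 4.37 wt%.
Mg in MgCO_3: molar mass 84.313 g/mol; 1×24.305 = 24.305 g → 28.83 wt%.
Difference = 4.37 − 28.83 = -24.46 percentage points.

-24.46 percentage points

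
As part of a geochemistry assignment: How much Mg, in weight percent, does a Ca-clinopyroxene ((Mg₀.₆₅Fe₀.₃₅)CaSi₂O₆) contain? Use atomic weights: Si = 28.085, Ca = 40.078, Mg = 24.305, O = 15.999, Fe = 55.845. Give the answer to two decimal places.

Formula mass = 0.65*24.305 + 0.35*55.845 + 1*40.078 + 2*28.085 + 6*15.999 = 227.586 g/mol, of which 15.798 g is Mg.
So Mg makes up 15.798/227.586 = 0.0694 of the mass, i.e. 6.94%.

6.94 weight percent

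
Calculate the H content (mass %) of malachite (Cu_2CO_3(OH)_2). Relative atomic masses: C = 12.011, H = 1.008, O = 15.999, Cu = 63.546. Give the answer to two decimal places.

M(Cu_2CO_3(OH)_2) = 221.114 g/mol.
H contributes 2 × 1.008 = 2.016 g per mole.
2.016/221.114 = 0.0091 → 0.91%.

0.91 mass %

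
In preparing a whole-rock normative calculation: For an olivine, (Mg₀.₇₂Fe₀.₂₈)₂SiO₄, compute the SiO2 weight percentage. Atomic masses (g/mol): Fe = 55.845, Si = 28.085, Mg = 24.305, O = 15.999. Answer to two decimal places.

M((Mg₀.₇₂Fe₀.₂₈)₂SiO₄) = 158.353 g/mol; M(SiO2) = 60.083 g/mol.
Moles SiO2 per formula unit = 1 Si ÷ 1 = 1.0000.
SiO2 fraction = (1.0000 × 60.083) / 158.353 = 60.083/158.353 = 0.3794.

37.94 wt%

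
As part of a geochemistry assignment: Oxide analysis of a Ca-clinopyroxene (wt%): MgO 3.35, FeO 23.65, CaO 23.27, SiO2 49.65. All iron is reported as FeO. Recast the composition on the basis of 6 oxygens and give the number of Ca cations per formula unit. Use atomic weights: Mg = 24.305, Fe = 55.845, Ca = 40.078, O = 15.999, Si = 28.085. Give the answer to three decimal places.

1.004 Ca apfu

MgO: 3.35/40.304 = 0.08312 mol → 0.08312 mol Mg, 0.08312 mol O.
FeO: 23.65/71.844 = 0.32919 mol → 0.32919 mol Fe, 0.32919 mol O.
CaO: 23.27/56.077 = 0.41497 mol → 0.41497 mol Ca, 0.41497 mol O.
SiO2: 49.65/60.083 = 0.82636 mol → 0.82636 mol Si, 1.65272 mol O.
Total oxygen = 2.48000 mol. Normalization factor = 6/2.48000 = 2.41935.
Ca per 6 O = 0.41497 × 2.41935 = 1.004.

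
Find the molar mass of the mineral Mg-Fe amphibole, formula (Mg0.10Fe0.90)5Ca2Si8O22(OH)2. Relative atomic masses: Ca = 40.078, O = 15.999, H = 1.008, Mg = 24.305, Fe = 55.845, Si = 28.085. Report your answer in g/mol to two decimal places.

Mg: 0.50 × 24.305 = 12.1525
Fe: 4.50 × 55.845 = 251.3025
Ca: 2 × 40.078 = 80.1560
Si: 8 × 28.085 = 224.6800
O: 24 × 15.999 = 383.9760
H: 2 × 1.008 = 2.0160
Summing the contributions gives the formula mass.

954.28 g/mol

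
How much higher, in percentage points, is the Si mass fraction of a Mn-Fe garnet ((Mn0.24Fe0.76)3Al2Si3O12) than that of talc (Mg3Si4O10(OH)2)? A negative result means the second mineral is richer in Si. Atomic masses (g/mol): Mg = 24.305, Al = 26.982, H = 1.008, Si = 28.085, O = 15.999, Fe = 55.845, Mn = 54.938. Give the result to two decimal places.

-12.67 percentage points

Si in (Mn0.24Fe0.76)3Al2Si3O12: molar mass 497.089 g/mol; 3×28.085 = 84.255 g → 16.95 wt%.
Si in Mg3Si4O10(OH)2: molar mass 379.259 g/mol; 4×28.085 = 112.340 g → 29.62 wt%.
Difference = 16.95 − 29.62 = -12.67 percentage points.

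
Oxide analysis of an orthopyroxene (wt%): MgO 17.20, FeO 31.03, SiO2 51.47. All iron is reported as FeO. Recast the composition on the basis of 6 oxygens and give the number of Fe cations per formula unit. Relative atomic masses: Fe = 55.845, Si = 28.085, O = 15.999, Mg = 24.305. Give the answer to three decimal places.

1.008 Fe apfu

MgO: 17.20/40.304 = 0.42676 mol → 0.42676 mol Mg, 0.42676 mol O.
FeO: 31.03/71.844 = 0.43191 mol → 0.43191 mol Fe, 0.43191 mol O.
SiO2: 51.47/60.083 = 0.85665 mol → 0.85665 mol Si, 1.71330 mol O.
Total oxygen = 2.57197 mol. Normalization factor = 6/2.57197 = 2.33284.
Fe per 6 O = 0.43191 × 2.33284 = 1.008.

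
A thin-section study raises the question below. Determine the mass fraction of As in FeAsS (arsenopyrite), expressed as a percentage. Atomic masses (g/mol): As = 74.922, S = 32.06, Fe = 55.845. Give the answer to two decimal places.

46.01 weight percent

Molar mass of FeAsS: 1×55.845 + 1×74.922 + 1×32.06 = 162.827 g/mol.
Mass of As per formula unit: 1 × 74.922 = 74.922 g.
Weight fraction As = 74.922 / 162.827 = 0.4601.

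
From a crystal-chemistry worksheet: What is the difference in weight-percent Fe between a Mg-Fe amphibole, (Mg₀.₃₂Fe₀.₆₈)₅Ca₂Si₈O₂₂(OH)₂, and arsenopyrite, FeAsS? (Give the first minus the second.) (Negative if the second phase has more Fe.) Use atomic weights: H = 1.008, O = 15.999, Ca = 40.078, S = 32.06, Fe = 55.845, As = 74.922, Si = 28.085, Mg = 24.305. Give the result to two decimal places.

First mineral: 189.873 g Fe in 919.589 g formula = 20.65 wt% Fe.
Second mineral: 55.845 g Fe in 162.827 g formula = 34.30 wt% Fe.
20.65% − 34.30% gives a difference of -13.65 percentage points.

-13.65 percentage points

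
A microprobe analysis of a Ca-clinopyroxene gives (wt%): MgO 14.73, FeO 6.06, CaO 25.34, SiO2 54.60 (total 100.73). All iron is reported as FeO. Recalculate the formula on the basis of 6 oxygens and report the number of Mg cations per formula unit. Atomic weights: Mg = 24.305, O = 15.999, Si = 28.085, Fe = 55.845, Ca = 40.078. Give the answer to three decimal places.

0.806 Mg apfu

MgO: 14.73/40.304 = 0.36547 mol → 0.36547 mol Mg, 0.36547 mol O.
FeO: 6.06/71.844 = 0.08435 mol → 0.08435 mol Fe, 0.08435 mol O.
CaO: 25.34/56.077 = 0.45188 mol → 0.45188 mol Ca, 0.45188 mol O.
SiO2: 54.60/60.083 = 0.90874 mol → 0.90874 mol Si, 1.81748 mol O.
Total oxygen = 2.71918 mol. Normalization factor = 6/2.71918 = 2.20655.
Mg per 6 O = 0.36547 × 2.20655 = 0.806.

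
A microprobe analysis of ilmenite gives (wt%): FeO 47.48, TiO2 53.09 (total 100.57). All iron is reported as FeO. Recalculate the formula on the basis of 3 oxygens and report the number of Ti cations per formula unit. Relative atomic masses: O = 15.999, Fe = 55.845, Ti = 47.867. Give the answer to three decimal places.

1.002 Ti apfu

FeO: 47.48/71.844 = 0.66088 mol → 0.66088 mol Fe, 0.66088 mol O.
TiO2: 53.09/79.865 = 0.66475 mol → 0.66475 mol Ti, 1.32950 mol O.
Total oxygen = 1.99038 mol. Normalization factor = 3/1.99038 = 1.50725.
Ti per 3 O = 0.66475 × 1.50725 = 1.002.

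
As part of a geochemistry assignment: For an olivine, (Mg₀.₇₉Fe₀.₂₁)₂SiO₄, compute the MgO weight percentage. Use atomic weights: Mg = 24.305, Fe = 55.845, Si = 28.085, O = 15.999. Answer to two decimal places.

Molar mass of (Mg₀.₇₉Fe₀.₂₁)₂SiO₄ = 1.58×24.305 + 0.42×55.845 + 1×28.085 + 4×15.999 = 153.938 g/mol.
Each formula unit contains 1.58 Mg, equivalent to 1.58/1 = 1.5800 mol MgO.
M(MgO) = 1×24.305 + 1×15.999 = 40.304 g/mol.
Mass of MgO per formula unit = 1.5800 × 40.304 = 63.680 g.
MgO wt% = 63.680 / 153.938 × 100 = 41.37%.

41.37 wt%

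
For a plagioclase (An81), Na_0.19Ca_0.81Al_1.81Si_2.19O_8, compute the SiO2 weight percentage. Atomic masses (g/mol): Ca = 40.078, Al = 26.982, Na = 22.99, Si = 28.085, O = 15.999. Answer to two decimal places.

M(Na_0.19Ca_0.81Al_1.81Si_2.19O_8) = 275.167 g/mol; M(SiO2) = 60.083 g/mol.
Moles SiO2 per formula unit = 2.19 Si ÷ 1 = 2.1900.
SiO2 fraction = (2.1900 × 60.083) / 275.167 = 131.582/275.167 = 0.4782.

47.82 wt%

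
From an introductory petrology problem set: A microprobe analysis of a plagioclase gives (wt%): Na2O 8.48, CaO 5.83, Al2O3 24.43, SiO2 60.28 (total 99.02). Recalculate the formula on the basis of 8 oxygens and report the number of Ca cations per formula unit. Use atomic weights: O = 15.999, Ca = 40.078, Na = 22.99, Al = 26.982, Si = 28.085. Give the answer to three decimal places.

Na2O (M=61.979): mol = 0.13682; Na = 0.27364, O = 0.13682.
CaO (M=56.077): mol = 0.10396; Ca = 0.10396, O = 0.10396.
Al2O3 (M=101.961): mol = 0.23960; Al = 0.47920, O = 0.71880.
SiO2 (M=60.083): mol = 1.00328; Si = 1.00328, O = 2.00656.
ΣO = 2.96614; factor = 8/ΣO = 2.69711.
Ca apfu = 0.10396 × 2.69711 = 0.280.

0.280 Ca apfu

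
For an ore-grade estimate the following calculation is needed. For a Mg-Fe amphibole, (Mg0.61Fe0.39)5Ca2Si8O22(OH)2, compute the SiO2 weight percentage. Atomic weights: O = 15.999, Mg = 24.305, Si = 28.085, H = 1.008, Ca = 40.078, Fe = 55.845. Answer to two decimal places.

55.00 wt%

M((Mg0.61Fe0.39)5Ca2Si8O22(OH)2) = 873.856 g/mol; M(SiO2) = 60.083 g/mol.
Moles SiO2 per formula unit = 8 Si ÷ 1 = 8.0000.
SiO2 fraction = (8.0000 × 60.083) / 873.856 = 480.664/873.856 = 0.5500.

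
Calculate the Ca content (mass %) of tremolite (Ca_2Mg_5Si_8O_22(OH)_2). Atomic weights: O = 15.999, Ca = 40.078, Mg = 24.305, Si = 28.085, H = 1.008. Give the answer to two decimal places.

9.87 mass %

Formula mass = 2·40.078 + 5·24.305 + 8·28.085 + 24·15.999 + 2·1.008 = 812.353 g/mol, of which 80.156 g is Ca.
So Ca makes up 80.156/812.353 = 0.0987 of the mass, i.e. 9.87%.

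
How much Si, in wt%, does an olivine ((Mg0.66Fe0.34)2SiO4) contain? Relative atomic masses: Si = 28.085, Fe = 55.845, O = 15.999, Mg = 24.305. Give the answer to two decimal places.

17.32 wt%

Formula mass = 1.32×24.305 + 0.68×55.845 + 1×28.085 + 4×15.999 = 162.138 g/mol, of which 28.085 g is Si.
So Si makes up 28.085/162.138 = 0.1732 of the mass, i.e. 17.32%.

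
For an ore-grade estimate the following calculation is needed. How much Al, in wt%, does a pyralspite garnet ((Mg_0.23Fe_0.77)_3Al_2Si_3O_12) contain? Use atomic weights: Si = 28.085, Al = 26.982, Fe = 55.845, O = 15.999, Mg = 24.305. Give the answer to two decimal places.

11.34 wt%

M((Mg_0.23Fe_0.77)_3Al_2Si_3O_12) = 475.979 g/mol.
Al contributes 2 × 26.982 = 53.964 g per mole.
53.964/475.979 = 0.1134 → 11.34%.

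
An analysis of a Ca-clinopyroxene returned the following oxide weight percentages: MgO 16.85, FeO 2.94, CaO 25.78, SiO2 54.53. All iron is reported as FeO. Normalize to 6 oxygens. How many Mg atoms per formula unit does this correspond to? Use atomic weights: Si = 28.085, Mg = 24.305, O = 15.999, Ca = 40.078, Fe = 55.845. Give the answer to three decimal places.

0.918 Mg apfu

MgO: 16.85/40.304 = 0.41807 mol → 0.41807 mol Mg, 0.41807 mol O.
FeO: 2.94/71.844 = 0.04092 mol → 0.04092 mol Fe, 0.04092 mol O.
CaO: 25.78/56.077 = 0.45973 mol → 0.45973 mol Ca, 0.45973 mol O.
SiO2: 54.53/60.083 = 0.90758 mol → 0.90758 mol Si, 1.81516 mol O.
Total oxygen = 2.73388 mol. Normalization factor = 6/2.73388 = 2.19468.
Mg per 6 O = 0.41807 × 2.19468 = 0.918.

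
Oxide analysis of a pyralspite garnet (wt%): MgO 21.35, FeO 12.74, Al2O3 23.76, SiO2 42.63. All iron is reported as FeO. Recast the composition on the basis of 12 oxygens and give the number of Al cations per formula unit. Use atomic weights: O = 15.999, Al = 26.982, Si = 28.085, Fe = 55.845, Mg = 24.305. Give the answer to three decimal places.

MgO: 21.35/40.304 = 0.52972 mol → 0.52972 mol Mg, 0.52972 mol O.
FeO: 12.74/71.844 = 0.17733 mol → 0.17733 mol Fe, 0.17733 mol O.
Al2O3: 23.76/101.961 = 0.23303 mol → 0.46606 mol Al, 0.69909 mol O.
SiO2: 42.63/60.083 = 0.70952 mol → 0.70952 mol Si, 1.41904 mol O.
Total oxygen = 2.82518 mol. Normalization factor = 12/2.82518 = 4.24752.
Al per 12 O = 0.46606 × 4.24752 = 1.980.

1.980 Al apfu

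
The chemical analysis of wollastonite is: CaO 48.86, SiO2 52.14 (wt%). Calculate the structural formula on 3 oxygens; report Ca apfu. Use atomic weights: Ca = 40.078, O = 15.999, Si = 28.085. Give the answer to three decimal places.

CaO: 48.86/56.077 = 0.87130 mol → 0.87130 mol Ca, 0.87130 mol O.
SiO2: 52.14/60.083 = 0.86780 mol → 0.86780 mol Si, 1.73560 mol O.
Total oxygen = 2.60690 mol. Normalization factor = 3/2.60690 = 1.15079.
Ca per 3 O = 0.87130 × 1.15079 = 1.003.

1.003 Ca apfu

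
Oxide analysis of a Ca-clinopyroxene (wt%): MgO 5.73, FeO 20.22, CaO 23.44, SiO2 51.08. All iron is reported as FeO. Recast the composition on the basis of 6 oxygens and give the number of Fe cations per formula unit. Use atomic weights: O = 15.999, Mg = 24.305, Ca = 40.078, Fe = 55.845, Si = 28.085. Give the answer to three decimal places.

5.73 wt% MgO ÷ 40.304 g/mol = 0.14217 mol, giving 0.14217 Mg and 0.14217 O.
20.22 wt% FeO ÷ 71.844 g/mol = 0.28144 mol, giving 0.28144 Fe and 0.28144 O.
23.44 wt% CaO ÷ 56.077 g/mol = 0.41800 mol, giving 0.41800 Ca and 0.41800 O.
51.08 wt% SiO2 ÷ 60.083 g/mol = 0.85016 mol, giving 0.85016 Si and 1.70032 O.
Oxygen sums to 2.54193; scaling by 6/2.54193 = 2.36041 puts the formula on 6 O.
Fe: 0.28144 × 2.36041 = 0.664 atoms per formula unit.

0.664 Fe apfu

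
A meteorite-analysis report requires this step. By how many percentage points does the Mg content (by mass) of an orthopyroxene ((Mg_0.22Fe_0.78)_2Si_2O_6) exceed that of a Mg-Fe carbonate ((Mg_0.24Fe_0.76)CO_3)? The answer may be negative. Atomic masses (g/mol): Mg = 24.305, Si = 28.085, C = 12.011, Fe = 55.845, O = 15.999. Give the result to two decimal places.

-1.11 percentage points

First mineral: 10.694 g Mg in 249.976 g formula = 4.28 wt% Mg.
Second mineral: 5.833 g Mg in 108.283 g formula = 5.39 wt% Mg.
4.28% − 5.39% gives a difference of -1.11 percentage points.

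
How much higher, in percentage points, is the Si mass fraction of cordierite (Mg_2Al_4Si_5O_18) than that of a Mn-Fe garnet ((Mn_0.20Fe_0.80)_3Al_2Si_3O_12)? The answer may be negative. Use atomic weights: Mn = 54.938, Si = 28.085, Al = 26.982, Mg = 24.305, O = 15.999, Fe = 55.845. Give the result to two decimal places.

7.06 percentage points

Si in Mg_2Al_4Si_5O_18: molar mass 584.945 g/mol; 5×28.085 = 140.425 g → 24.01 wt%.
Si in (Mn_0.20Fe_0.80)_3Al_2Si_3O_12: molar mass 497.198 g/mol; 3×28.085 = 84.255 g → 16.95 wt%.
Difference = 24.01 − 16.95 = 7.06 percentage points.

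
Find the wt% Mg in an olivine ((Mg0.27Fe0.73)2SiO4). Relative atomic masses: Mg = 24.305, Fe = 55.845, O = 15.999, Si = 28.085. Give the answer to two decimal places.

Molar mass of (Mg0.27Fe0.73)2SiO4: 0.54·24.305 + 1.46·55.845 + 1·28.085 + 4·15.999 = 186.739 g/mol.
Mass of Mg per formula unit: 0.54 × 24.305 = 13.125 g.
Weight fraction Mg = 13.125 / 186.739 = 0.0703.

7.03 weight percent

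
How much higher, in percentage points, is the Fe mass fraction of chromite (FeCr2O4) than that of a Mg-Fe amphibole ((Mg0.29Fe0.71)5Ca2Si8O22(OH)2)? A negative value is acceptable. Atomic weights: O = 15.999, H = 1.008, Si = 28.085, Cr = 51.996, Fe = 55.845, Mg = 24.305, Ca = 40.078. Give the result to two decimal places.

First mineral: 55.845 g Fe in 223.833 g formula = 24.95 wt% Fe.
Second mineral: 198.250 g Fe in 924.320 g formula = 21.45 wt% Fe.
24.95% − 21.45% gives a difference of 3.50 percentage points.

3.50 percentage points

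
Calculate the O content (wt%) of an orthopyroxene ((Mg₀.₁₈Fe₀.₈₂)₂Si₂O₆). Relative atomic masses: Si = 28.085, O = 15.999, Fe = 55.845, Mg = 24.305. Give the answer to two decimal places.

Formula mass = 0.36×24.305 + 1.64×55.845 + 2×28.085 + 6×15.999 = 252.500 g/mol, of which 95.994 g is O.
So O makes up 95.994/252.500 = 0.3802 of the mass, i.e. 38.02%.

38.02 wt%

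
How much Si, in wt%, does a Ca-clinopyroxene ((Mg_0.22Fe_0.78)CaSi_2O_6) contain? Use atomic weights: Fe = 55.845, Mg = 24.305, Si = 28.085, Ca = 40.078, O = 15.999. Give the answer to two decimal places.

23.29 wt%

M((Mg_0.22Fe_0.78)CaSi_2O_6) = 241.148 g/mol.
Si contributes 2 × 28.085 = 56.170 g per mole.
56.170/241.148 = 0.2329 → 23.29%.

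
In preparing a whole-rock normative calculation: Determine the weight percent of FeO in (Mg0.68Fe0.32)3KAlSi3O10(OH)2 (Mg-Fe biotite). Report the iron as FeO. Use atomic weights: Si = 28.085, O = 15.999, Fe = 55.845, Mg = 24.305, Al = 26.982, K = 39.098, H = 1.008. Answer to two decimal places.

15.41 wt%

Formula mass = 447.532 g/mol.
0.96 Fe → 0.9600 mol FeO per formula unit; M(FeO) = 71.844, so FeO mass = 68.970 g.
68.970/447.532 × 100 = 15.41 wt%.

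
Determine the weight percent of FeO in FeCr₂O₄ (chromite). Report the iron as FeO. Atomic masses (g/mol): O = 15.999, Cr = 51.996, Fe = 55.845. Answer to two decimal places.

Formula mass = 223.833 g/mol.
1 Fe → 1.0000 mol FeO per formula unit; M(FeO) = 71.844, so FeO mass = 71.844 g.
71.844/223.833 × 100 = 32.10 wt%.

32.10 wt%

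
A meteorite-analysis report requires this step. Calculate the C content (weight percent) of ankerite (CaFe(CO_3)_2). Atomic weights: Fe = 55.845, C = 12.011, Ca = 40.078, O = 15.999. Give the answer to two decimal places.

11.12 weight percent

M(CaFe(CO_3)_2) = 215.939 g/mol.
C contributes 2 × 12.011 = 24.022 g per mole.
24.022/215.939 = 0.1112 → 11.12%.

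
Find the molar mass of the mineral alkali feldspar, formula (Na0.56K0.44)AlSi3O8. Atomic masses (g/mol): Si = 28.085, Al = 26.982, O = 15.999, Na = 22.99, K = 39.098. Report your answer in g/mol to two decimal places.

269.31 g/mol

Na: 0.56 × 22.99 = 12.8744
K: 0.44 × 39.098 = 17.2031
Al: 1 × 26.982 = 26.9820
Si: 3 × 28.085 = 84.2550
O: 8 × 15.999 = 127.9920
Summing the contributions gives the formula mass.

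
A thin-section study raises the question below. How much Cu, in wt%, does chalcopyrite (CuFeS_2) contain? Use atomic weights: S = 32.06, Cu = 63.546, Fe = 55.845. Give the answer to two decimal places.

34.63 wt%

Molar mass of CuFeS_2: 1*63.546 + 1*55.845 + 2*32.06 = 183.511 g/mol.
Mass of Cu per formula unit: 1 × 63.546 = 63.546 g.
Weight fraction Cu = 63.546 / 183.511 = 0.3463.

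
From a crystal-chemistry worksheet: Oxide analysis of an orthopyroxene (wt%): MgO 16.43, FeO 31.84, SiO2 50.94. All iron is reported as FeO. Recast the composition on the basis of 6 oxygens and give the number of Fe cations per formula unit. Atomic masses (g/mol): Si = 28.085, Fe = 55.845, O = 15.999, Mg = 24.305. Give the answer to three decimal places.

MgO (M=40.304): mol = 0.40765; Mg = 0.40765, O = 0.40765.
FeO (M=71.844): mol = 0.44318; Fe = 0.44318, O = 0.44318.
SiO2 (M=60.083): mol = 0.84783; Si = 0.84783, O = 1.69566.
ΣO = 2.54649; factor = 6/ΣO = 2.35618.
Fe apfu = 0.44318 × 2.35618 = 1.044.

1.044 Fe apfu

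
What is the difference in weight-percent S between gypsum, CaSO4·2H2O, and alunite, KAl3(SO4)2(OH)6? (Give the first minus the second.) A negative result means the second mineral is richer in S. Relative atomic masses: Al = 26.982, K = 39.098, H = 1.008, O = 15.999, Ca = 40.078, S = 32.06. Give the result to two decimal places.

S in CaSO4·2H2O: molar mass 172.164 g/mol; 1×32.06 = 32.060 g → 18.62 wt%.
S in KAl3(SO4)2(OH)6: molar mass 414.198 g/mol; 2×32.06 = 64.120 g → 15.48 wt%.
Difference = 18.62 − 15.48 = 3.14 percentage points.

3.14 percentage points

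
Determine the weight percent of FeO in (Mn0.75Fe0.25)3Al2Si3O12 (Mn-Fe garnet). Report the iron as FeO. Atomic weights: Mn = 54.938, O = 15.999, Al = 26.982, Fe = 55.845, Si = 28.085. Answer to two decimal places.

M((Mn0.75Fe0.25)3Al2Si3O12) = 495.701 g/mol; M(FeO) = 71.844 g/mol.
Moles FeO per formula unit = 0.75 Fe ÷ 1 = 0.7500.
FeO fraction = (0.7500 × 71.844) / 495.701 = 53.883/495.701 = 0.1087.

10.87 wt%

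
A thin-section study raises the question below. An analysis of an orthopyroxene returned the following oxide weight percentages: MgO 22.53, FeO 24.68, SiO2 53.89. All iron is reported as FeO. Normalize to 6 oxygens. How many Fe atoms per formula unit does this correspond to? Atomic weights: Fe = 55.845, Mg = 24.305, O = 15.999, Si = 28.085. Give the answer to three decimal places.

0.764 Fe apfu

22.53 wt% MgO ÷ 40.304 g/mol = 0.55900 mol, giving 0.55900 Mg and 0.55900 O.
24.68 wt% FeO ÷ 71.844 g/mol = 0.34352 mol, giving 0.34352 Fe and 0.34352 O.
53.89 wt% SiO2 ÷ 60.083 g/mol = 0.89693 mol, giving 0.89693 Si and 1.79386 O.
Oxygen sums to 2.69638; scaling by 6/2.69638 = 2.22521 puts the formula on 6 O.
Fe: 0.34352 × 2.22521 = 0.764 atoms per formula unit.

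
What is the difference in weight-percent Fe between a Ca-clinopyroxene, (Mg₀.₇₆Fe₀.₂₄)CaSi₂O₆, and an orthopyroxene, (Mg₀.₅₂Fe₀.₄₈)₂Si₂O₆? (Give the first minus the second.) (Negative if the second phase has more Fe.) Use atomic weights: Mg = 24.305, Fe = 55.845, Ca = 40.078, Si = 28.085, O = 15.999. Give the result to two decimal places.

First mineral: 13.403 g Fe in 224.117 g formula = 5.98 wt% Fe.
Second mineral: 53.611 g Fe in 231.052 g formula = 23.20 wt% Fe.
5.98% − 23.20% gives a difference of -17.22 percentage points.

-17.22 percentage points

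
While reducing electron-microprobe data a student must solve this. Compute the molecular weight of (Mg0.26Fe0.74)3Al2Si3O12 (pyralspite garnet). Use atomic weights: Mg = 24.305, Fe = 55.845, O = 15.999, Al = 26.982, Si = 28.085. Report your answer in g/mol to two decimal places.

473.14 g/mol

The formula mass is the sum 0.78·24.305 + 2.22·55.845 + 2·26.982 + 3·28.085 + 12·15.999.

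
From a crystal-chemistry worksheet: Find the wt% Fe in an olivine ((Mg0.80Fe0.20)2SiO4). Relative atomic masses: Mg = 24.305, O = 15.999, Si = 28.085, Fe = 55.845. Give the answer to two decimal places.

14.57 mass %

Molar mass of (Mg0.80Fe0.20)2SiO4: 1.60×24.305 + 0.40×55.845 + 1×28.085 + 4×15.999 = 153.307 g/mol.
Mass of Fe per formula unit: 0.40 × 55.845 = 22.338 g.
Weight fraction Fe = 22.338 / 153.307 = 0.1457.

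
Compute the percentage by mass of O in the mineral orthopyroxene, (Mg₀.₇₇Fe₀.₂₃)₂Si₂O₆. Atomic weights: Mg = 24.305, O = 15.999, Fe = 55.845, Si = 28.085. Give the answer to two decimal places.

M((Mg₀.₇₇Fe₀.₂₃)₂Si₂O₆) = 215.282 g/mol.
O contributes 6 × 15.999 = 95.994 g per mole.
95.994/215.282 = 0.4459 → 44.59%.

44.59 mass %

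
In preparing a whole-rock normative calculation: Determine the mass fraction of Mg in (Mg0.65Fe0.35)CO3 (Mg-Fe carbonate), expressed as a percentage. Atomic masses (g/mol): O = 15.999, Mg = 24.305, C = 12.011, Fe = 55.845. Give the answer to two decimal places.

Formula mass = 0.65×24.305 + 0.35×55.845 + 1×12.011 + 3×15.999 = 95.352 g/mol, of which 15.798 g is Mg.
So Mg makes up 15.798/95.352 = 0.1657 of the mass, i.e. 16.57%.

16.57 mass %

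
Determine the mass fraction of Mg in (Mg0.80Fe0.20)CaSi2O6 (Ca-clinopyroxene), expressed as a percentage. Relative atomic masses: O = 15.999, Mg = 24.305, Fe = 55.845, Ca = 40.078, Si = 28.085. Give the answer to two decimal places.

Molar mass of (Mg0.80Fe0.20)CaSi2O6: 0.80·24.305 + 0.20·55.845 + 1·40.078 + 2·28.085 + 6·15.999 = 222.855 g/mol.
Mass of Mg per formula unit: 0.80 × 24.305 = 19.444 g.
Weight fraction Mg = 19.444 / 222.855 = 0.0872.

8.72 weight percent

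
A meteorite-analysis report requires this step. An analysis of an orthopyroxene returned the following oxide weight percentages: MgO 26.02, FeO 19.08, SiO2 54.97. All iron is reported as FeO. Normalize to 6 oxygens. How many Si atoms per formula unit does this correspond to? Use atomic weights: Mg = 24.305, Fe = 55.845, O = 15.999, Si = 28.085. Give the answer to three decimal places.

26.02 wt% MgO ÷ 40.304 g/mol = 0.64559 mol, giving 0.64559 Mg and 0.64559 O.
19.08 wt% FeO ÷ 71.844 g/mol = 0.26558 mol, giving 0.26558 Fe and 0.26558 O.
54.97 wt% SiO2 ÷ 60.083 g/mol = 0.91490 mol, giving 0.91490 Si and 1.82980 O.
Oxygen sums to 2.74097; scaling by 6/2.74097 = 2.18901 puts the formula on 6 O.
Si: 0.91490 × 2.18901 = 2.003 atoms per formula unit.

2.003 Si apfu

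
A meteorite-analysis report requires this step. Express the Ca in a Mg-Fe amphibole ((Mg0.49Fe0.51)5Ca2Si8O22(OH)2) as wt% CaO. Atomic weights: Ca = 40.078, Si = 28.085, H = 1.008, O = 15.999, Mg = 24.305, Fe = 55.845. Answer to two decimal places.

12.56 wt%

M((Mg0.49Fe0.51)5Ca2Si8O22(OH)2) = 892.780 g/mol; M(CaO) = 56.077 g/mol.
Moles CaO per formula unit = 2 Ca ÷ 1 = 2.0000.
CaO fraction = (2.0000 × 56.077) / 892.780 = 112.154/892.780 = 0.1256.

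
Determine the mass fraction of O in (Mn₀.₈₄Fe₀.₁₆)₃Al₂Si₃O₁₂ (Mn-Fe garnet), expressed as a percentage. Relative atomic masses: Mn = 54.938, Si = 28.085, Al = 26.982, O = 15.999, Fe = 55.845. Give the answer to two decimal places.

M((Mn₀.₈₄Fe₀.₁₆)₃Al₂Si₃O₁₂) = 495.456 g/mol.
O contributes 12 × 15.999 = 191.988 g per mole.
191.988/495.456 = 0.3875 → 38.75%.

38.75 mass %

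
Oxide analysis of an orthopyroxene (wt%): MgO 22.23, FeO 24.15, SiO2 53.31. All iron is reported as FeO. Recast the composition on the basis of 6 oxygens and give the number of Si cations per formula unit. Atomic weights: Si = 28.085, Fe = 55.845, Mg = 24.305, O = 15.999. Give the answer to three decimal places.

MgO: 22.23/40.304 = 0.55156 mol → 0.55156 mol Mg, 0.55156 mol O.
FeO: 24.15/71.844 = 0.33614 mol → 0.33614 mol Fe, 0.33614 mol O.
SiO2: 53.31/60.083 = 0.88727 mol → 0.88727 mol Si, 1.77454 mol O.
Total oxygen = 2.66224 mol. Normalization factor = 6/2.66224 = 2.25374.
Si per 6 O = 0.88727 × 2.25374 = 2.000.

2.000 Si apfu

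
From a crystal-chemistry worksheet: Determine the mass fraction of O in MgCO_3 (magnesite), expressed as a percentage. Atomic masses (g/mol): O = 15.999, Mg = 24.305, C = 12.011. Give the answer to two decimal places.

Molar mass of MgCO_3: 1×24.305 + 1×12.011 + 3×15.999 = 84.313 g/mol.
Mass of O per formula unit: 3 × 15.999 = 47.997 g.
Weight fraction O = 47.997 / 84.313 = 0.5693.

56.93 wt%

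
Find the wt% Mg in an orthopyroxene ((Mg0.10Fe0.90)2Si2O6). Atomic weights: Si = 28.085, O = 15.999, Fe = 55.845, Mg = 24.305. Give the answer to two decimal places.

M((Mg0.10Fe0.90)2Si2O6) = 257.546 g/mol.
Mg contributes 0.20 × 24.305 = 4.861 g per mole.
4.861/257.546 = 0.0189 → 1.89%.

1.89 weight percent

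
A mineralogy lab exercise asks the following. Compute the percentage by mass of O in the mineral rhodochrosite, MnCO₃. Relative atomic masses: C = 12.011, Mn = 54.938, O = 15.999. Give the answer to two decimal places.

M(MnCO₃) = 114.946 g/mol.
O contributes 3 × 15.999 = 47.997 g per mole.
47.997/114.946 = 0.4176 → 41.76%.

41.76 wt%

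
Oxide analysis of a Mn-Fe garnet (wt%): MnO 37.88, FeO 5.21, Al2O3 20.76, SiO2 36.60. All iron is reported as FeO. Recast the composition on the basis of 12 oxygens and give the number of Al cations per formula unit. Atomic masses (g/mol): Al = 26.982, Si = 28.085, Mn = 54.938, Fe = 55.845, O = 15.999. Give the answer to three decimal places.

2.006 Al apfu

MnO (M=70.937): mol = 0.53399; Mn = 0.53399, O = 0.53399.
FeO (M=71.844): mol = 0.07252; Fe = 0.07252, O = 0.07252.
Al2O3 (M=101.961): mol = 0.20361; Al = 0.40722, O = 0.61083.
SiO2 (M=60.083): mol = 0.60916; Si = 0.60916, O = 1.21832.
ΣO = 2.43566; factor = 12/ΣO = 4.92680.
Al apfu = 0.40722 × 4.92680 = 2.006.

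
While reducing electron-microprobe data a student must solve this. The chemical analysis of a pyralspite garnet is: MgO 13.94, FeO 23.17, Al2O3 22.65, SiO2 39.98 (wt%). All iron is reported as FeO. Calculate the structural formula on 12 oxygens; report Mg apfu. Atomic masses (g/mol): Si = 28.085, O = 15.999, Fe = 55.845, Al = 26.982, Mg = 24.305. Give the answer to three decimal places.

1.557 Mg apfu

13.94 wt% MgO ÷ 40.304 g/mol = 0.34587 mol, giving 0.34587 Mg and 0.34587 O.
23.17 wt% FeO ÷ 71.844 g/mol = 0.32250 mol, giving 0.32250 Fe and 0.32250 O.
22.65 wt% Al2O3 ÷ 101.961 g/mol = 0.22214 mol, giving 0.44428 Al and 0.66642 O.
39.98 wt% SiO2 ÷ 60.083 g/mol = 0.66541 mol, giving 0.66541 Si and 1.33082 O.
Oxygen sums to 2.66561; scaling by 12/2.66561 = 4.50178 puts the formula on 12 O.
Mg: 0.34587 × 4.50178 = 1.557 atoms per formula unit.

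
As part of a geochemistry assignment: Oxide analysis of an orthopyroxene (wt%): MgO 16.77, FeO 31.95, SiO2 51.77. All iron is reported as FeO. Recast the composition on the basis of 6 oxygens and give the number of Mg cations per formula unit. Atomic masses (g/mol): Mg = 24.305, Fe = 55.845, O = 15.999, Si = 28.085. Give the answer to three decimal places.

0.966 Mg apfu

16.77 wt% MgO ÷ 40.304 g/mol = 0.41609 mol, giving 0.41609 Mg and 0.41609 O.
31.95 wt% FeO ÷ 71.844 g/mol = 0.44471 mol, giving 0.44471 Fe and 0.44471 O.
51.77 wt% SiO2 ÷ 60.083 g/mol = 0.86164 mol, giving 0.86164 Si and 1.72328 O.
Oxygen sums to 2.58408; scaling by 6/2.58408 = 2.32191 puts the formula on 6 O.
Mg: 0.41609 × 2.32191 = 0.966 atoms per formula unit.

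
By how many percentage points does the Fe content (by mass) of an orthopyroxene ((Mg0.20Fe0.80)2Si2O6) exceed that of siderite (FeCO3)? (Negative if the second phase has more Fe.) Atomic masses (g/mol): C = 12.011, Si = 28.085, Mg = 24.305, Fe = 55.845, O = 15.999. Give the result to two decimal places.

First mineral: 89.352 g Fe in 251.238 g formula = 35.56 wt% Fe.
Second mineral: 55.845 g Fe in 115.853 g formula = 48.20 wt% Fe.
35.56% − 48.20% gives a difference of -12.64 percentage points.

-12.64 percentage points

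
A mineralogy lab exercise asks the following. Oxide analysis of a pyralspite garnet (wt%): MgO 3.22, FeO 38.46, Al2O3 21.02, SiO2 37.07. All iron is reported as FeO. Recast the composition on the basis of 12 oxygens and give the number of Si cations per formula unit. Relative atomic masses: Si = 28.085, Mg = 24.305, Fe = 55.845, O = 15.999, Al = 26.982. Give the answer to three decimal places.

3.22 wt% MgO ÷ 40.304 g/mol = 0.07989 mol, giving 0.07989 Mg and 0.07989 O.
38.46 wt% FeO ÷ 71.844 g/mol = 0.53533 mol, giving 0.53533 Fe and 0.53533 O.
21.02 wt% Al2O3 ÷ 101.961 g/mol = 0.20616 mol, giving 0.41232 Al and 0.61848 O.
37.07 wt% SiO2 ÷ 60.083 g/mol = 0.61698 mol, giving 0.61698 Si and 1.23396 O.
Oxygen sums to 2.46766; scaling by 12/2.46766 = 4.86291 puts the formula on 12 O.
Si: 0.61698 × 4.86291 = 3.000 atoms per formula unit.

3.000 Si apfu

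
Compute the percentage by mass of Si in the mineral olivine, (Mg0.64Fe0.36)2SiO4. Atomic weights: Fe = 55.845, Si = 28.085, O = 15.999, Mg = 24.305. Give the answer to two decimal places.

17.19 wt%

Formula mass = 1.28·24.305 + 0.72·55.845 + 1·28.085 + 4·15.999 = 163.400 g/mol, of which 28.085 g is Si.
So Si makes up 28.085/163.400 = 0.1719 of the mass, i.e. 17.19%.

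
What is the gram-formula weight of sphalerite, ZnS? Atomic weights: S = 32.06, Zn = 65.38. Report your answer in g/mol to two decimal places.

M = 1*65.38 + 1*32.06

97.44 g/mol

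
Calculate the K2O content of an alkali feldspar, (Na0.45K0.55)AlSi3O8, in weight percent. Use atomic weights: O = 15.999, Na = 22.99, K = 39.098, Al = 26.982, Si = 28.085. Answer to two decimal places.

9.56 wt%

Formula mass = 271.078 g/mol.
0.55 K → 0.2750 mol K2O per formula unit; M(K2O) = 94.195, so K2O mass = 25.904 g.
25.904/271.078 × 100 = 9.56 wt%.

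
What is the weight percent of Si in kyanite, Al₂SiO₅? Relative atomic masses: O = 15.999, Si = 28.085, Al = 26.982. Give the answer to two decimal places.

Formula mass = 2*26.982 + 1*28.085 + 5*15.999 = 162.044 g/mol, of which 28.085 g is Si.
So Si makes up 28.085/162.044 = 0.1733 of the mass, i.e. 17.33%.

17.33 weight percent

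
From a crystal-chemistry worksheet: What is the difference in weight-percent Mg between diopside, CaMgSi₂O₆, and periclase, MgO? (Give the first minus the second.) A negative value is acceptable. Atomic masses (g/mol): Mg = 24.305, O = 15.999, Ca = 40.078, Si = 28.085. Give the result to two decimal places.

-49.08 percentage points

First mineral: 24.305 g Mg in 216.547 g formula = 11.22 wt% Mg.
Second mineral: 24.305 g Mg in 40.304 g formula = 60.30 wt% Mg.
11.22% − 60.30% gives a difference of -49.08 percentage points.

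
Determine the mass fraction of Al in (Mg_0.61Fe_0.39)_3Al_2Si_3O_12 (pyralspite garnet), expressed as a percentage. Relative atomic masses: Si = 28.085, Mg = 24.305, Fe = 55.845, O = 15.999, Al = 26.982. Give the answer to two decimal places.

Molar mass of (Mg_0.61Fe_0.39)_3Al_2Si_3O_12: 1.83×24.305 + 1.17×55.845 + 2×26.982 + 3×28.085 + 12×15.999 = 440.024 g/mol.
Mass of Al per formula unit: 2 × 26.982 = 53.964 g.
Weight fraction Al = 53.964 / 440.024 = 0.1226.

12.26 wt%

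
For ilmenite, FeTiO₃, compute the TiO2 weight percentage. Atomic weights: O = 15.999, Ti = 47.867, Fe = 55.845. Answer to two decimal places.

52.64 wt%

M(FeTiO₃) = 151.709 g/mol; M(TiO2) = 79.865 g/mol.
Moles TiO2 per formula unit = 1 Ti ÷ 1 = 1.0000.
TiO2 fraction = (1.0000 × 79.865) / 151.709 = 79.865/151.709 = 0.5264.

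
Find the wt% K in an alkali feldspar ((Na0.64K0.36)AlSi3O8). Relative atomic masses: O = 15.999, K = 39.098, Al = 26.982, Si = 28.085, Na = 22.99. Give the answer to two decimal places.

Formula mass = 0.64*22.99 + 0.36*39.098 + 1*26.982 + 3*28.085 + 8*15.999 = 268.018 g/mol, of which 14.075 g is K.
So K makes up 14.075/268.018 = 0.0525 of the mass, i.e. 5.25%.

5.25 wt%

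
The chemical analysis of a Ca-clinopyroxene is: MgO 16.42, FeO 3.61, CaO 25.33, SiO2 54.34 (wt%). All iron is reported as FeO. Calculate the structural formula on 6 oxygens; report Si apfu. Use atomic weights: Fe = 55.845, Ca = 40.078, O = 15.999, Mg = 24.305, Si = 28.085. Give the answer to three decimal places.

1.996 Si apfu

16.42 wt% MgO ÷ 40.304 g/mol = 0.40740 mol, giving 0.40740 Mg and 0.40740 O.
3.61 wt% FeO ÷ 71.844 g/mol = 0.05025 mol, giving 0.05025 Fe and 0.05025 O.
25.33 wt% CaO ÷ 56.077 g/mol = 0.45170 mol, giving 0.45170 Ca and 0.45170 O.
54.34 wt% SiO2 ÷ 60.083 g/mol = 0.90442 mol, giving 0.90442 Si and 1.80884 O.
Oxygen sums to 2.71819; scaling by 6/2.71819 = 2.20735 puts the formula on 6 O.
Si: 0.90442 × 2.20735 = 1.996 atoms per formula unit.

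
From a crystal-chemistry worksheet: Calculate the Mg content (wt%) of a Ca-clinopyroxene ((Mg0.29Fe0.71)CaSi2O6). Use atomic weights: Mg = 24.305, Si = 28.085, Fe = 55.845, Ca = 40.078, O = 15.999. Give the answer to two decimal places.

2.95 wt%

Formula mass = 0.29*24.305 + 0.71*55.845 + 1*40.078 + 2*28.085 + 6*15.999 = 238.940 g/mol, of which 7.048 g is Mg.
So Mg makes up 7.048/238.940 = 0.0295 of the mass, i.e. 2.95%.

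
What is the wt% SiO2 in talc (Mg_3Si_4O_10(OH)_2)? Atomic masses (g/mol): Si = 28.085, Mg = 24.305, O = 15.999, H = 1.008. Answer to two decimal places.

Formula mass = 379.259 g/mol.
4 Si → 4.0000 mol SiO2 per formula unit; M(SiO2) = 60.083, so SiO2 mass = 240.332 g.
240.332/379.259 × 100 = 63.37 wt%.

63.37 wt%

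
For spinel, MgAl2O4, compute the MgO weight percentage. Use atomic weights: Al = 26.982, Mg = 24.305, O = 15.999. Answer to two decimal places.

28.33 wt%

M(MgAl2O4) = 142.265 g/mol; M(MgO) = 40.304 g/mol.
Moles MgO per formula unit = 1 Mg ÷ 1 = 1.0000.
MgO fraction = (1.0000 × 40.304) / 142.265 = 40.304/142.265 = 0.2833.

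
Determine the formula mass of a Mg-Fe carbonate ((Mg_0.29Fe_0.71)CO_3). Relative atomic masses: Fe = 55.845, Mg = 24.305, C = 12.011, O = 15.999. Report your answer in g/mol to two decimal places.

106.71 g/mol

M = 0.29(24.305) + 0.71(55.845) + 1(12.011) + 3(15.999)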